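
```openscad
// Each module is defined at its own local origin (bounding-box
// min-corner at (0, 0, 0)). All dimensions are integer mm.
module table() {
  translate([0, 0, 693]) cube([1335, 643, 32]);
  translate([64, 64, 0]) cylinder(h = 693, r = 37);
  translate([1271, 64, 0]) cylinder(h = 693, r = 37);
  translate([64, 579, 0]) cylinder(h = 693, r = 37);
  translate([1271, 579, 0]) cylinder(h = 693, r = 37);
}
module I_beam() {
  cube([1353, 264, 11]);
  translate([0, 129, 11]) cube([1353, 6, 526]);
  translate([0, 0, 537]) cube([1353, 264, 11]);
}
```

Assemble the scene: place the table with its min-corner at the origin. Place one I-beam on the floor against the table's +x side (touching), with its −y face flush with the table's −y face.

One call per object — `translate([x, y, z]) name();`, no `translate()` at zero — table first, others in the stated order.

table();
translate([1335, 0, 0]) I_beam();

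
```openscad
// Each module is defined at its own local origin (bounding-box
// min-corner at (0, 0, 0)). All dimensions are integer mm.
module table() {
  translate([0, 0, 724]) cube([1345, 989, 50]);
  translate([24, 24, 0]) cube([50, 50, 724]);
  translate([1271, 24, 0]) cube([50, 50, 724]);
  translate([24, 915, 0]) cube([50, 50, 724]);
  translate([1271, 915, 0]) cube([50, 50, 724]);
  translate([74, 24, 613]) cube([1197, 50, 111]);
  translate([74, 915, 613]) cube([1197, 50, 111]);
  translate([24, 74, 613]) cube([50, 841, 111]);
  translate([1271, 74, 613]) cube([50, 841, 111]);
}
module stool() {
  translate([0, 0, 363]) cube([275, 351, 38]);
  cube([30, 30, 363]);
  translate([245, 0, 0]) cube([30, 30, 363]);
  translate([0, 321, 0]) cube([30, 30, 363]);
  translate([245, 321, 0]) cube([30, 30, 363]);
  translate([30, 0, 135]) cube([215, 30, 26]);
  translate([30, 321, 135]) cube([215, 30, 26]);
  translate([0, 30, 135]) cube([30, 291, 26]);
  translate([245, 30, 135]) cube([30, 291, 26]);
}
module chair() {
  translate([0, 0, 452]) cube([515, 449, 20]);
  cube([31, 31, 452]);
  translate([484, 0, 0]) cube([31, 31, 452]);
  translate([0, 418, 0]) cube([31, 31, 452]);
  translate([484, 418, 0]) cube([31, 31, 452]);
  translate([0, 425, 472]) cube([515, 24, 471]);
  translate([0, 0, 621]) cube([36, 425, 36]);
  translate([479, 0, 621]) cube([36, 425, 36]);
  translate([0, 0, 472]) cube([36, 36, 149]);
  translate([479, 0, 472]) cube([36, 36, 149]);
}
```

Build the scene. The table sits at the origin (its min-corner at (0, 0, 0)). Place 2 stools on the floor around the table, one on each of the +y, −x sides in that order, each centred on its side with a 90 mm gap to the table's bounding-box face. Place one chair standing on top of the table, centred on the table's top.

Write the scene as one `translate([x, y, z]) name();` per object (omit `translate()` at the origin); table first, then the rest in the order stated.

table();
translate([535, 1079, 0]) stool();
translate([-365, 319, 0]) stool();
translate([415, 270, 774]) chair();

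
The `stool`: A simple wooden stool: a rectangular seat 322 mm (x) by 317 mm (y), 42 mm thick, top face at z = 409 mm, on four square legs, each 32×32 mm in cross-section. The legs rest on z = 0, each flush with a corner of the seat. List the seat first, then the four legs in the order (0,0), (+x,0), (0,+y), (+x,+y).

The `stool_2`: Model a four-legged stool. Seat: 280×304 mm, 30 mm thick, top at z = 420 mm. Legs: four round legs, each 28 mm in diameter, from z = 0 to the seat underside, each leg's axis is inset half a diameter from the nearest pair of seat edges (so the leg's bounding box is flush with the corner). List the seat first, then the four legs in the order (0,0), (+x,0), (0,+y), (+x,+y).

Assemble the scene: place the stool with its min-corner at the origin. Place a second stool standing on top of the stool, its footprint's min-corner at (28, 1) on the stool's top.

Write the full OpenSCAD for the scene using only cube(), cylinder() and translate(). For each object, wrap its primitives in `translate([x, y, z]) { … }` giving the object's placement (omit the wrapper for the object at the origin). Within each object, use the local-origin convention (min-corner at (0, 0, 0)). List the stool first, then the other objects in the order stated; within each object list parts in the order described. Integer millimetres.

translate([0, 0, 367]) cube([322, 317, 42]);
cube([32, 32, 367]);
translate([290, 0, 0]) cube([32, 32, 367]);
translate([0, 285, 0]) cube([32, 32, 367]);
translate([290, 285, 0]) cube([32, 32, 367]);
translate([28, 1, 409]) {
  translate([0, 0, 390]) cube([280, 304, 30]);
  translate([14, 14, 0]) cylinder(h = 390, r = 14);
  translate([266, 14, 0]) cylinder(h = 390, r = 14);
  translate([14, 290, 0]) cylinder(h = 390, r = 14);
  translate([266, 290, 0]) cylinder(h = 390, r = 14);
}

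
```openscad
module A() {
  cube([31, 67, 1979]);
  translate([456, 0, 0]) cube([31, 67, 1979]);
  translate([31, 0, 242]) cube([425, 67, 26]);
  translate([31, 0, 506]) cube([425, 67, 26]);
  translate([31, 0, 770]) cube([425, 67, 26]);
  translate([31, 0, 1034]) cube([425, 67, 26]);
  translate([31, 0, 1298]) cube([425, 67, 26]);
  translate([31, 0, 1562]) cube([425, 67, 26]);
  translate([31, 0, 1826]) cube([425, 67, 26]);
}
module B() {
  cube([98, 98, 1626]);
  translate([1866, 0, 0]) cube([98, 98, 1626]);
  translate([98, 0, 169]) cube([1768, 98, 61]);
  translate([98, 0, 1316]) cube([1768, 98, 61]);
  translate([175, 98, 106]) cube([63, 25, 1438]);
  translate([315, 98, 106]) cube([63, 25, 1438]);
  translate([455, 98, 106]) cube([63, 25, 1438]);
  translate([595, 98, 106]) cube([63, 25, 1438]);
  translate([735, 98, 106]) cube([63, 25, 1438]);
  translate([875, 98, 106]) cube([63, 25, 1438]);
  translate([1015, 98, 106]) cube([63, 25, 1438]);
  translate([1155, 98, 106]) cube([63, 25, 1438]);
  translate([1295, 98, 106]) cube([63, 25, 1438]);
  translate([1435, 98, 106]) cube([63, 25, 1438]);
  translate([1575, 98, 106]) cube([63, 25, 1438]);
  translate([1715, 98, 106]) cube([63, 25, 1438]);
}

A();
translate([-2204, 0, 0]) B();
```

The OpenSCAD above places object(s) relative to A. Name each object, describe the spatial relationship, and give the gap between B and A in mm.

The fence section's nearest face is 240 mm from the ladder's −x face.

A is a ladder. B is a fence section. The fence section is on the floor beside the ladder on its −x side. The gap between the fence section and the ladder is 240 mm.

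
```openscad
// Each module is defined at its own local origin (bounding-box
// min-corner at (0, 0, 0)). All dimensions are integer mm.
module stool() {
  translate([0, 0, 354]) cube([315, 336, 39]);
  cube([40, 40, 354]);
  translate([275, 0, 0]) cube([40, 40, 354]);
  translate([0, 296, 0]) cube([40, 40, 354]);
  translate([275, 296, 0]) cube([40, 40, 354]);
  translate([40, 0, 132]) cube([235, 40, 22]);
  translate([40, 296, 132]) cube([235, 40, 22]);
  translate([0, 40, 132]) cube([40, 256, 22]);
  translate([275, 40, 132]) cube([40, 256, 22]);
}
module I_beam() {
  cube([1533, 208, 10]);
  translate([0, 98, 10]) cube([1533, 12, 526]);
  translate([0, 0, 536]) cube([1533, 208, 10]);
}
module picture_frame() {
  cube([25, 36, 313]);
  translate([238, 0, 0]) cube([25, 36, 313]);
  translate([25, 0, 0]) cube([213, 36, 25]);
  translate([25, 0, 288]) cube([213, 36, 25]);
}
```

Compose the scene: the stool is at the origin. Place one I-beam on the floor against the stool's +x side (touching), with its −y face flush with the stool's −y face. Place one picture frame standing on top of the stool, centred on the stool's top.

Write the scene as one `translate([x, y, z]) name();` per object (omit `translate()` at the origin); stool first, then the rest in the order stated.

stool();
translate([315, 0, 0]) I_beam();
translate([26, 150, 393]) picture_frame();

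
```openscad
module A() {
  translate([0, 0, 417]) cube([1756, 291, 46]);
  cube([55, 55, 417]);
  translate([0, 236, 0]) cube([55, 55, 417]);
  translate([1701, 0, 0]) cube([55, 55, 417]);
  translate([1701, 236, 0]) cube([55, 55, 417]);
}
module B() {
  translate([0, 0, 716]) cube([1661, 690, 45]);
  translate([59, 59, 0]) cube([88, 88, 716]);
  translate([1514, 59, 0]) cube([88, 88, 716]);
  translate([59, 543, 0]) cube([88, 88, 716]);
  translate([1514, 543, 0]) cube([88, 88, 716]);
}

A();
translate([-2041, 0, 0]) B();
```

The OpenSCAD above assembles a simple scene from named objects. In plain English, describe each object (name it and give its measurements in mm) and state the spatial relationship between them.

A is a long wooden bench with a 1756 mm (x) × 291 mm (y) seat, 46 mm thick, its top surface 463 mm above the floor. Four 55 mm square legs at the seat corners, flush with the edges, run from z = 0 to the seat underside.

B is a rectangular dining table. The top is 1661×690×45 mm with its upper surface at z = 761 mm. It stands on four 88×88 mm square legs, each inset 59 mm from the nearest pair of top edges, running from the floor to the underside of the top.

The table is on the floor beside the bench on its −x side.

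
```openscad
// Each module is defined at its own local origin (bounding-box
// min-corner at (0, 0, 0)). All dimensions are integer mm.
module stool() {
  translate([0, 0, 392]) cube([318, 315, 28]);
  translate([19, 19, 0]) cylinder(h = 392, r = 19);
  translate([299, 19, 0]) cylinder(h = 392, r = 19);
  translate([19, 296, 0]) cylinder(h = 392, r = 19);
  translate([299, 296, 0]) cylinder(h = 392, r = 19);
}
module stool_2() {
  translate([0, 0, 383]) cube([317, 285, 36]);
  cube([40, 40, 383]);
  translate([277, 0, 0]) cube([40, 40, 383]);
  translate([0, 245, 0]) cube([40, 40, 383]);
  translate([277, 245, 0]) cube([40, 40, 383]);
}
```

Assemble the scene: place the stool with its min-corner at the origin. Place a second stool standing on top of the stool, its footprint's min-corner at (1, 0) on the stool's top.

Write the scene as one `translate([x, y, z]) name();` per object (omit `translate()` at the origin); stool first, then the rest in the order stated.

stool();
translate([1, 0, 420]) stool_2();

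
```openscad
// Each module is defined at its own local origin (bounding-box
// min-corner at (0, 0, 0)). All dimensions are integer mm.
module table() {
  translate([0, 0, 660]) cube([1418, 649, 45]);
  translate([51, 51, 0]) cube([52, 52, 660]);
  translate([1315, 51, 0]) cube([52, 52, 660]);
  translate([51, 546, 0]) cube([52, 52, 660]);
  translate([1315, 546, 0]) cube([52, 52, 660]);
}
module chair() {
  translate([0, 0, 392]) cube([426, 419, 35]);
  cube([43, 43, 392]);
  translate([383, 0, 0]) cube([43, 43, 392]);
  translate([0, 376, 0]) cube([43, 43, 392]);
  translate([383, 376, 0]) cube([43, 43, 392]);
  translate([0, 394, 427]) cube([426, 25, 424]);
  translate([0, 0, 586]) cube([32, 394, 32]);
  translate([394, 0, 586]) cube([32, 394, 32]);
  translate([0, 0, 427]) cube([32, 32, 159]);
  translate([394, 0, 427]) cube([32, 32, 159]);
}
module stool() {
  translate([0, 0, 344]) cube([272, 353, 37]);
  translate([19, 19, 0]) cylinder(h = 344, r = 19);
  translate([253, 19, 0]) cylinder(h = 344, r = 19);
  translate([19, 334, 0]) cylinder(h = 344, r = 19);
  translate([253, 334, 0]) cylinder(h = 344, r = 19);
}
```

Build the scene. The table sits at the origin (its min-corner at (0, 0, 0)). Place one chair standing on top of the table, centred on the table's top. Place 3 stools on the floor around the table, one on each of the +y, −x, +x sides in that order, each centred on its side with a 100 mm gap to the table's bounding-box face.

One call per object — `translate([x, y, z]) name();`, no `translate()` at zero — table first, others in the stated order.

table();
translate([496, 115, 705]) chair();
translate([573, 749, 0]) stool();
translate([-372, 148, 0]) stool();
translate([1518, 148, 0]) stool();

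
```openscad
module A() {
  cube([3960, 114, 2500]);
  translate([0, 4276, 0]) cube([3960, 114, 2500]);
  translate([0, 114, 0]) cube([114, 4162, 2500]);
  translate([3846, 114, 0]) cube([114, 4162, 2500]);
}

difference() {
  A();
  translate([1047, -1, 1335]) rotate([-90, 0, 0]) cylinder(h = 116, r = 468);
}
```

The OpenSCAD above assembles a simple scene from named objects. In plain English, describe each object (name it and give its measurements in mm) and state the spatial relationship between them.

A is the wall frame of a small rectangular building: four walls, each 2500 mm tall and 114 mm thick, enclosing a footprint 3960 mm (x) by 4390 mm (y) outside-to-outside, with no floor or roof. The front and back walls (the −y and +y sides) span the full width; the two side walls fit between them.

The house frame has a circular hole of radius 468 mm through its front wall, centred at (x = 1047, z = 1335).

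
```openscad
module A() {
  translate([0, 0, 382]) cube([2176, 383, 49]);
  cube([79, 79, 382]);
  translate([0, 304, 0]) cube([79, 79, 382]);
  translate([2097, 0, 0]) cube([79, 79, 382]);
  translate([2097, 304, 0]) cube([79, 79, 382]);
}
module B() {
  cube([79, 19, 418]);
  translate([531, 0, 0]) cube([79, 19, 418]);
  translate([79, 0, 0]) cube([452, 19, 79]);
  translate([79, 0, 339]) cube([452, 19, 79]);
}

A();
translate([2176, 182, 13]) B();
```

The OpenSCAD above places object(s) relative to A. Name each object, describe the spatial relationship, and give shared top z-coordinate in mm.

A is a bench. B is a picture frame. The picture frame is beside the bench with their tops flush at z = 431. The shared top z-coordinate is 431 mm.

Both tops at z = 431 mm.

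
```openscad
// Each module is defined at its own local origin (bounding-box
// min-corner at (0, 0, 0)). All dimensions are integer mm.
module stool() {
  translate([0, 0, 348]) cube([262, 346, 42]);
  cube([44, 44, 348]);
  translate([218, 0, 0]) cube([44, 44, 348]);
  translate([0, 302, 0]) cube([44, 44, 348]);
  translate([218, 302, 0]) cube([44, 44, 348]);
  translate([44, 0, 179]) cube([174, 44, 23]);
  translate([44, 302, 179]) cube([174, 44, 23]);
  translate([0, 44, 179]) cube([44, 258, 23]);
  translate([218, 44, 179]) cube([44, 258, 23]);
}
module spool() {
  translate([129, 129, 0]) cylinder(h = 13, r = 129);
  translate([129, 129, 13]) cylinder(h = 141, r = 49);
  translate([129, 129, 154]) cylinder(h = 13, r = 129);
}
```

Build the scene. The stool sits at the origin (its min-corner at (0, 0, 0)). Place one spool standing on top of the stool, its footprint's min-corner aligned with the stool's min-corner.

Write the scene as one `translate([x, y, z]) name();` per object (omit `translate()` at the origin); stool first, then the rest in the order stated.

stool();
translate([0, 0, 390]) spool();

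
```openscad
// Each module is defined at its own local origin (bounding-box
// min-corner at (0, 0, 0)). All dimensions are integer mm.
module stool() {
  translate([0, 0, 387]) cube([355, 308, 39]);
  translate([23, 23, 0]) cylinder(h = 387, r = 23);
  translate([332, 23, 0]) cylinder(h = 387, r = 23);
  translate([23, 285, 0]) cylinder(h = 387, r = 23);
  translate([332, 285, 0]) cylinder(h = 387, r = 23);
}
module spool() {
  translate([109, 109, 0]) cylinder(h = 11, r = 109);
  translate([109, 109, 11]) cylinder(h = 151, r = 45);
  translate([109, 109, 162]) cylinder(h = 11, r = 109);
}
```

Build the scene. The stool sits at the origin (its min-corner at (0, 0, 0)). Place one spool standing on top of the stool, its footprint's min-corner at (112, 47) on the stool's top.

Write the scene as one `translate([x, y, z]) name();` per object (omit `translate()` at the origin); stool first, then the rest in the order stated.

stool();
translate([112, 47, 426]) spool();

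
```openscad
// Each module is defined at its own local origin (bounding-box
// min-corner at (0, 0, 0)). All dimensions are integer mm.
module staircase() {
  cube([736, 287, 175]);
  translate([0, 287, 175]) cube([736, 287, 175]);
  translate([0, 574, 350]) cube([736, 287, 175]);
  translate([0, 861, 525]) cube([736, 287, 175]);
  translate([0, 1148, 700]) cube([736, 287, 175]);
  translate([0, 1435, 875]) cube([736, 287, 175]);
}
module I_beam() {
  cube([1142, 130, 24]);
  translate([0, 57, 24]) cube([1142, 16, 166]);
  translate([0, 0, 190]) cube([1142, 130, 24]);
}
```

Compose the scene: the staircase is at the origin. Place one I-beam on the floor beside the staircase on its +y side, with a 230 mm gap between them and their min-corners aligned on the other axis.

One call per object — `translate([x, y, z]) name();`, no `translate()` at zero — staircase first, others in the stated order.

staircase();
translate([0, 1952, 0]) I_beam();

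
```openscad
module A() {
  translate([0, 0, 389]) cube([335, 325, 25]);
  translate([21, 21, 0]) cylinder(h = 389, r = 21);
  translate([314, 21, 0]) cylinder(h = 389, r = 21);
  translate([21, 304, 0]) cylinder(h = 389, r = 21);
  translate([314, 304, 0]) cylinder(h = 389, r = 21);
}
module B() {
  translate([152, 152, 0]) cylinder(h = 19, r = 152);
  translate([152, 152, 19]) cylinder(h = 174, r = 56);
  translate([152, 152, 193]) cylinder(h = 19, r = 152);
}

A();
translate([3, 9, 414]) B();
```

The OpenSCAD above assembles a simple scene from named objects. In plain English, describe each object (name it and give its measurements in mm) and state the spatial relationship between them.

A is a four-legged stool. The seat is 335×325 mm, 25 mm thick, top at z = 414 mm. It stands on four round legs, each 42 mm in diameter, from z = 0 to the seat underside, each leg's axis is inset half a diameter from the nearest pair of seat edges (so the leg's bounding box is flush with the corner).

B is a spool: two coaxial disc flanges of radius 152 mm and thickness 19 mm, joined by a core cylinder of radius 56 mm and height 174 mm. The lower flange rests on z = 0 and the three cylinders share a vertical axis.

The spool is on top of the stool.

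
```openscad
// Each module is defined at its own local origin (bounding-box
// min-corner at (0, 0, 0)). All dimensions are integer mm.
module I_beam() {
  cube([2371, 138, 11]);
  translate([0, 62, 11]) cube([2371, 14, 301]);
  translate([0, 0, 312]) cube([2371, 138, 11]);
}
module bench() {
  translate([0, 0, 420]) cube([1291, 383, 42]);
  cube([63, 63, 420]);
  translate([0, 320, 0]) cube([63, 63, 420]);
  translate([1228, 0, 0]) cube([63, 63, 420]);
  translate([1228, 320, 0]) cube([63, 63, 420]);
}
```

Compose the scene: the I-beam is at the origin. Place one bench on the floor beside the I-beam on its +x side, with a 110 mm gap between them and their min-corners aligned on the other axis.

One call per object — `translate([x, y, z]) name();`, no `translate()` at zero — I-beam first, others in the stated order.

I_beam();
translate([2481, 0, 0]) bench();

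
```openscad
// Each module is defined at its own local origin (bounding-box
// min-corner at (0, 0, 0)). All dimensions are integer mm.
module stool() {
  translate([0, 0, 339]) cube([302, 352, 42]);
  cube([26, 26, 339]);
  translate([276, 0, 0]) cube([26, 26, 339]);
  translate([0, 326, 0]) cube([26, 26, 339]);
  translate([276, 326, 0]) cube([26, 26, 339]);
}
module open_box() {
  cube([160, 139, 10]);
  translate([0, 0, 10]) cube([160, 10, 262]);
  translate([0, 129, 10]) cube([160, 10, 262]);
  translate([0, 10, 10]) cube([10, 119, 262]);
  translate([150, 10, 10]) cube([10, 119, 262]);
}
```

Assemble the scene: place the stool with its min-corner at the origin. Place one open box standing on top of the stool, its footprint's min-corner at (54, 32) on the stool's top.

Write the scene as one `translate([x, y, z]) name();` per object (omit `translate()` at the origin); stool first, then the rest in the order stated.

stool();
translate([54, 32, 381]) open_box();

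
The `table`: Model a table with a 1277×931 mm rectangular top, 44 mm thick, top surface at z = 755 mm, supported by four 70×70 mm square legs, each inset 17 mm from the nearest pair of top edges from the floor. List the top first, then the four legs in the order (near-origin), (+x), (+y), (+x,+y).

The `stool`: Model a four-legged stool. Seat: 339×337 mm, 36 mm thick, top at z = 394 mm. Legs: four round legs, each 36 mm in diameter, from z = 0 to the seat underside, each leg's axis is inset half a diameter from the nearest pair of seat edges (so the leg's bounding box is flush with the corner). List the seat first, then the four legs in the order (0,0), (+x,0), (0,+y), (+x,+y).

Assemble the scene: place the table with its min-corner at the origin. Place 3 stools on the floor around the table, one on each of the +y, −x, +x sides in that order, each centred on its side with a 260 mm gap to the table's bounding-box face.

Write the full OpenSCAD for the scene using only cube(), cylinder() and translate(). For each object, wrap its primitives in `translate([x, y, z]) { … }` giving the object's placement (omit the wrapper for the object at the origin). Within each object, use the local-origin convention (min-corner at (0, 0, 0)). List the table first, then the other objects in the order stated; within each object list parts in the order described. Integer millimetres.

translate([0, 0, 711]) cube([1277, 931, 44]);
translate([17, 17, 0]) cube([70, 70, 711]);
translate([1190, 17, 0]) cube([70, 70, 711]);
translate([17, 844, 0]) cube([70, 70, 711]);
translate([1190, 844, 0]) cube([70, 70, 711]);
translate([469, 1191, 0]) {
  translate([0, 0, 358]) cube([339, 337, 36]);
  translate([18, 18, 0]) cylinder(h = 358, r = 18);
  translate([321, 18, 0]) cylinder(h = 358, r = 18);
  translate([18, 319, 0]) cylinder(h = 358, r = 18);
  translate([321, 319, 0]) cylinder(h = 358, r = 18);
}
translate([-599, 297, 0]) {
  translate([0, 0, 358]) cube([339, 337, 36]);
  translate([18, 18, 0]) cylinder(h = 358, r = 18);
  translate([321, 18, 0]) cylinder(h = 358, r = 18);
  translate([18, 319, 0]) cylinder(h = 358, r = 18);
  translate([321, 319, 0]) cylinder(h = 358, r = 18);
}
translate([1537, 297, 0]) {
  translate([0, 0, 358]) cube([339, 337, 36]);
  translate([18, 18, 0]) cylinder(h = 358, r = 18);
  translate([321, 18, 0]) cylinder(h = 358, r = 18);
  translate([18, 319, 0]) cylinder(h = 358, r = 18);
  translate([321, 319, 0]) cylinder(h = 358, r = 18);
}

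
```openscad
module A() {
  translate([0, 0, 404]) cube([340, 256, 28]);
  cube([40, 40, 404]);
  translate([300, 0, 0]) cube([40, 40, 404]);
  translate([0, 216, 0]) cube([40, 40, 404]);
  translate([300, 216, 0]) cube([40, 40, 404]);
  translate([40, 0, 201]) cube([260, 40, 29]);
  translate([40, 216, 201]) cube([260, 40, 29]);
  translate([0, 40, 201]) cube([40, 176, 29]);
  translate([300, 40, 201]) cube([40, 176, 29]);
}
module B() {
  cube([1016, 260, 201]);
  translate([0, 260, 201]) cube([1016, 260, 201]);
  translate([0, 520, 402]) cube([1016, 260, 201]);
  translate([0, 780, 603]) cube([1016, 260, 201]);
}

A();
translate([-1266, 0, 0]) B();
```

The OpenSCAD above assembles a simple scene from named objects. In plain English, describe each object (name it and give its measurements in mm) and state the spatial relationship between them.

A is a four-legged stool. The seat is a 340×256×28 mm slab whose top surface is at z = 432 mm; four square legs, each 40×40 mm in cross-section, run from the floor (z = 0) to the underside of the seat, each flush with a corner of the seat. Four stretchers, 40 mm wide and 29 mm tall, connect adjacent legs with their undersides at z = 201 mm, each running between the inner faces of the legs it joins and aligned with the legs' outer faces on the other axis.

B is a run of 4 identical solid stair steps. Each tread is 1016×260 mm and each step block is 201 mm high. Step 1 rests on the floor; step k is offset from step 1 by (k−1)×260 mm in y and (k−1)×201 mm in z.

The staircase is on the floor beside the stool on its −x side.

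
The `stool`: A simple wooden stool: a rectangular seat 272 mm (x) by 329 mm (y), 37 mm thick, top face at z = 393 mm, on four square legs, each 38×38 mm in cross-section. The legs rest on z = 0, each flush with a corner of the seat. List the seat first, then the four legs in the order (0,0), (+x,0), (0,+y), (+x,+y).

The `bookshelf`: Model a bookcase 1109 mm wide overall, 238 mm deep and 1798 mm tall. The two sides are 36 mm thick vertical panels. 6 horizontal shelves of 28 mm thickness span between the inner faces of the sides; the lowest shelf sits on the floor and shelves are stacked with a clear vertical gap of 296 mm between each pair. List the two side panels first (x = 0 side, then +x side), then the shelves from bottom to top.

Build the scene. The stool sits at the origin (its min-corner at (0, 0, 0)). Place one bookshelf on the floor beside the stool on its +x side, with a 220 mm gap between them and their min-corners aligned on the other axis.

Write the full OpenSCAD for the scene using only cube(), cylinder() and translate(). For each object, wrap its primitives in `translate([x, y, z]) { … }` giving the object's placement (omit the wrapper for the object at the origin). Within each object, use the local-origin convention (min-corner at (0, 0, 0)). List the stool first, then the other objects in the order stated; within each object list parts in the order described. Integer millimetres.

translate([0, 0, 356]) cube([272, 329, 37]);
cube([38, 38, 356]);
translate([234, 0, 0]) cube([38, 38, 356]);
translate([0, 291, 0]) cube([38, 38, 356]);
translate([234, 291, 0]) cube([38, 38, 356]);
translate([492, 0, 0]) {
  cube([36, 238, 1798]);
  translate([1073, 0, 0]) cube([36, 238, 1798]);
  translate([36, 0, 0]) cube([1037, 238, 28]);
  translate([36, 0, 324]) cube([1037, 238, 28]);
  translate([36, 0, 648]) cube([1037, 238, 28]);
  translate([36, 0, 972]) cube([1037, 238, 28]);
  translate([36, 0, 1296]) cube([1037, 238, 28]);
  translate([36, 0, 1620]) cube([1037, 238, 28]);
}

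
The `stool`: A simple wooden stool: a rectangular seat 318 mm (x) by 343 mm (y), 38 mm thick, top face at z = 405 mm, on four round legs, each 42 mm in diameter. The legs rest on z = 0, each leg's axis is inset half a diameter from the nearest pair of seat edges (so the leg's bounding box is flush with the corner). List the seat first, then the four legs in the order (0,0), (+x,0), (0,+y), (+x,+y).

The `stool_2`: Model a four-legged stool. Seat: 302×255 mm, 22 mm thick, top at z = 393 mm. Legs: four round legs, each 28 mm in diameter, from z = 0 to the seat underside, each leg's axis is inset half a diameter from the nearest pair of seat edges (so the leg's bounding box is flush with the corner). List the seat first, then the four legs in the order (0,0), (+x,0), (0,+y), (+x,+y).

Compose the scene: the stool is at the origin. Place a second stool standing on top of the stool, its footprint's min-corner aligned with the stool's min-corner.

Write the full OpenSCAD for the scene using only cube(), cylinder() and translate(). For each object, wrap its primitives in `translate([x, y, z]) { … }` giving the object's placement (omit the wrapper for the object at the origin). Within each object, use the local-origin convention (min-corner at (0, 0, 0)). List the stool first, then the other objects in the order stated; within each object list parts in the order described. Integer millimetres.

translate([0, 0, 367]) cube([318, 343, 38]);
translate([21, 21, 0]) cylinder(h = 367, r = 21);
translate([297, 21, 0]) cylinder(h = 367, r = 21);
translate([21, 322, 0]) cylinder(h = 367, r = 21);
translate([297, 322, 0]) cylinder(h = 367, r = 21);
translate([0, 0, 405]) {
  translate([0, 0, 371]) cube([302, 255, 22]);
  translate([14, 14, 0]) cylinder(h = 371, r = 14);
  translate([288, 14, 0]) cylinder(h = 371, r = 14);
  translate([14, 241, 0]) cylinder(h = 371, r = 14);
  translate([288, 241, 0]) cylinder(h = 371, r = 14);
}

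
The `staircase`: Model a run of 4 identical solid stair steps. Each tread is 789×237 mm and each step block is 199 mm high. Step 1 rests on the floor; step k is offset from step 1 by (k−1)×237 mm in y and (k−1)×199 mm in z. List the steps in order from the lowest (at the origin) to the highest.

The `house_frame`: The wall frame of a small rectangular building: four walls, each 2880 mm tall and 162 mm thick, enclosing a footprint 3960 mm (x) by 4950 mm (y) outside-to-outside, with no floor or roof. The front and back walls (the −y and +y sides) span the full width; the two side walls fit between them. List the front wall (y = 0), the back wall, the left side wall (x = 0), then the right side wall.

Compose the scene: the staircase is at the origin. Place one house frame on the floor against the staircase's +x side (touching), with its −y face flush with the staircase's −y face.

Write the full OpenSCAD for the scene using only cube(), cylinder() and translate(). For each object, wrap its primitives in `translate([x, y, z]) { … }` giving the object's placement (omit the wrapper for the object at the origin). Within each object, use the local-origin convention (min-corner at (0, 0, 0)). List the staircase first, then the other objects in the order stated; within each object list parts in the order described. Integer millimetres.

cube([789, 237, 199]);
translate([0, 237, 199]) cube([789, 237, 199]);
translate([0, 474, 398]) cube([789, 237, 199]);
translate([0, 711, 597]) cube([789, 237, 199]);
translate([789, 0, 0]) {
  cube([3960, 162, 2880]);
  translate([0, 4788, 0]) cube([3960, 162, 2880]);
  translate([0, 162, 0]) cube([162, 4626, 2880]);
  translate([3798, 162, 0]) cube([162, 4626, 2880]);
}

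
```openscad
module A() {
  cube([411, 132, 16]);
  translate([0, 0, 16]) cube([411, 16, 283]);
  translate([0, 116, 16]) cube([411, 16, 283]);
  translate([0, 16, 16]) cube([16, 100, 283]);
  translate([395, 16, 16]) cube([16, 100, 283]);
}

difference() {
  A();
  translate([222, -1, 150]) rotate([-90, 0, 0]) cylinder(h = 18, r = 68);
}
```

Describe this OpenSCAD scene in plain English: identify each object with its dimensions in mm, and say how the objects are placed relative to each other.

A is an open storage box with external size 411×132×299 mm and wall thickness 16 mm (the base is also 16 mm thick). The base covers the whole footprint; the four walls stand on the base, with the y-facing walls full-width and the x-facing walls fitting between their inner faces.

The open box has a circular hole of radius 68 mm through its front wall, centred at (x = 222, z = 150).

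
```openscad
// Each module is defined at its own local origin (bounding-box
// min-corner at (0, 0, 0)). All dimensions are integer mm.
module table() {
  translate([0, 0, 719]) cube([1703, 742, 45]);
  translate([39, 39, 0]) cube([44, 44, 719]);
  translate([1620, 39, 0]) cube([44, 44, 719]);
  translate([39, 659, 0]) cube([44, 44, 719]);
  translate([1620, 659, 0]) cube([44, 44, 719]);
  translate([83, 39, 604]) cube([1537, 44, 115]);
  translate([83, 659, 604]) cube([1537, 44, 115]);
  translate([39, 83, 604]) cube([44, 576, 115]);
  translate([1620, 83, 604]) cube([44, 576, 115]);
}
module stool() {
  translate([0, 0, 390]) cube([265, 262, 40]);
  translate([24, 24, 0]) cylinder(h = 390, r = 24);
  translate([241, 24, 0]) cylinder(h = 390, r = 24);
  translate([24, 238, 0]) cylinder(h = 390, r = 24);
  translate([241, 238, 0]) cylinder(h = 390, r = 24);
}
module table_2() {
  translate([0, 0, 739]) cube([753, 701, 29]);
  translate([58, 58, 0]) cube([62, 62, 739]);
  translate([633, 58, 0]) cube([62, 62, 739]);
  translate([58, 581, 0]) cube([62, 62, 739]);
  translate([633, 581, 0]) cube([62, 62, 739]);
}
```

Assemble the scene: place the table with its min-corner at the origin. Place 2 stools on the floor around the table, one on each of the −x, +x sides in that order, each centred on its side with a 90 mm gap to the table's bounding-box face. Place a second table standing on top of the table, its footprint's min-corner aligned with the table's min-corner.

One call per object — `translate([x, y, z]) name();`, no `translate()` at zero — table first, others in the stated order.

table();
translate([-355, 240, 0]) stool();
translate([1793, 240, 0]) stool();
translate([0, 0, 764]) table_2();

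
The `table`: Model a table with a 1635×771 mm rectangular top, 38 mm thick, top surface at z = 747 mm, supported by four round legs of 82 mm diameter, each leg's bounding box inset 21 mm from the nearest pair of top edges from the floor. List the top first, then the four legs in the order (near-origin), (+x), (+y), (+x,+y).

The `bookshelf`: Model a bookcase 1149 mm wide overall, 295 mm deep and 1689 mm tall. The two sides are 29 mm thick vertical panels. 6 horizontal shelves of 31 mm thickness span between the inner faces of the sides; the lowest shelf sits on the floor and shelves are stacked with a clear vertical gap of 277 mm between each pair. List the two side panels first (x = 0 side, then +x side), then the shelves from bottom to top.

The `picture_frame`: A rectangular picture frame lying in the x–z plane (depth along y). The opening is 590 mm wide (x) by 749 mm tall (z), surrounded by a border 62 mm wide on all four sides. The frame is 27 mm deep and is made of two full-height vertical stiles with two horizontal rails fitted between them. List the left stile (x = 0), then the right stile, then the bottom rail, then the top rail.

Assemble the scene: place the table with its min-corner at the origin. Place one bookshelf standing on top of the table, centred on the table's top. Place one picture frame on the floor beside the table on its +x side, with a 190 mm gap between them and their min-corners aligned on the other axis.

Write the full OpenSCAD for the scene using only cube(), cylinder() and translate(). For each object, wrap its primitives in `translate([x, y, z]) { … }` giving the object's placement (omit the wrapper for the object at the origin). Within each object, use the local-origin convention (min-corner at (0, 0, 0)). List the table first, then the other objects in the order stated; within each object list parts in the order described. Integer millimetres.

translate([0, 0, 709]) cube([1635, 771, 38]);
translate([62, 62, 0]) cylinder(h = 709, r = 41);
translate([1573, 62, 0]) cylinder(h = 709, r = 41);
translate([62, 709, 0]) cylinder(h = 709, r = 41);
translate([1573, 709, 0]) cylinder(h = 709, r = 41);
translate([243, 238, 747]) {
  cube([29, 295, 1689]);
  translate([1120, 0, 0]) cube([29, 295, 1689]);
  translate([29, 0, 0]) cube([1091, 295, 31]);
  translate([29, 0, 308]) cube([1091, 295, 31]);
  translate([29, 0, 616]) cube([1091, 295, 31]);
  translate([29, 0, 924]) cube([1091, 295, 31]);
  translate([29, 0, 1232]) cube([1091, 295, 31]);
  translate([29, 0, 1540]) cube([1091, 295, 31]);
}
translate([1825, 0, 0]) {
  cube([62, 27, 873]);
  translate([652, 0, 0]) cube([62, 27, 873]);
  translate([62, 0, 0]) cube([590, 27, 62]);
  translate([62, 0, 811]) cube([590, 27, 62]);
}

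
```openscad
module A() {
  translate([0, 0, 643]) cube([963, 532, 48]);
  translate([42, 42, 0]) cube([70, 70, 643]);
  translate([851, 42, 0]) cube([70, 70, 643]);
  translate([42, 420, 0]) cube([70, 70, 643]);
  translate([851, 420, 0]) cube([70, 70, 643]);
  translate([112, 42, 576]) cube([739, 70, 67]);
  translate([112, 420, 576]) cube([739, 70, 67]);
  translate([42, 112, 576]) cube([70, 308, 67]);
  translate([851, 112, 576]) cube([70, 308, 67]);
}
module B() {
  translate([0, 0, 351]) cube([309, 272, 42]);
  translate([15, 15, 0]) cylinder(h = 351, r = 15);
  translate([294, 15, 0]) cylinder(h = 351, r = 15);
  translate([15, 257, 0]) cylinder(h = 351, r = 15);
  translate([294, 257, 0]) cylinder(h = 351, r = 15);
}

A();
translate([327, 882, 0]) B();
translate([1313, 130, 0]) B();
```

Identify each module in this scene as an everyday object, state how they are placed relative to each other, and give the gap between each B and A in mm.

Each stool's nearest face is 350 mm from the table's bounding box.

A is a table. B is a stool. Two stools sit around the table at the +y, +x sides. The gap between each stool and the table is 350 mm.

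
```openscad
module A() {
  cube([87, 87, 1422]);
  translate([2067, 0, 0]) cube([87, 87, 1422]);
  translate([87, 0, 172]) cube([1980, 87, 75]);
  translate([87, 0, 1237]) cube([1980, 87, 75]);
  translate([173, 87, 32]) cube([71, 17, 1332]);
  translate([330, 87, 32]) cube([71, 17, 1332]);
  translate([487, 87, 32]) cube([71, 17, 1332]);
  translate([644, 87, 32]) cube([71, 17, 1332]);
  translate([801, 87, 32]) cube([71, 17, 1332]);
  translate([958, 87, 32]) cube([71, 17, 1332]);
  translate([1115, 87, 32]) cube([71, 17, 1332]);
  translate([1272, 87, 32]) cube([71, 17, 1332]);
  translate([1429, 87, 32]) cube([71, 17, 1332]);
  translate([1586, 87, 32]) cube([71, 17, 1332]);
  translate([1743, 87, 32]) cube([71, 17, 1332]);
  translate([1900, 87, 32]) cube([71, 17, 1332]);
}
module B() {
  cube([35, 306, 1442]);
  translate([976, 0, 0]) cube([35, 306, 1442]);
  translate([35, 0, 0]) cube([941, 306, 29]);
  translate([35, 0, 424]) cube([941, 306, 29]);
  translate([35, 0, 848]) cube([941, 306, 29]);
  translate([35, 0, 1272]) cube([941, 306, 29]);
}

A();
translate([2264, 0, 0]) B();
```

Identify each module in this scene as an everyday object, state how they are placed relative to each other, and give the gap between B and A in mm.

The bookshelf's nearest face is 110 mm from the fence section's +x face.

A is a fence section. B is a bookshelf. The bookshelf is on the floor beside the fence section on its +x side. The gap between the bookshelf and the fence section is 110 mm.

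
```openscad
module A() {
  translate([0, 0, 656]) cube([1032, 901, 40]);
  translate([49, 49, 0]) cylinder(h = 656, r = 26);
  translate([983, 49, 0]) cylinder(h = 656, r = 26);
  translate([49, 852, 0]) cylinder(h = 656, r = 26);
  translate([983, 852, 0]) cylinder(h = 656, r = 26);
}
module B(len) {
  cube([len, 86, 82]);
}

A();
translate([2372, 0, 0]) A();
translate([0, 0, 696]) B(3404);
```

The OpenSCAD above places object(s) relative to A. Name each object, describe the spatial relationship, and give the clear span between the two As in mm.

A is a table. B is a beam. A beam spans the tops of two tables. The clear span between the two tables is 1340 mm.

Second table starts at x = 2372; first ends at x = 1032; clear span = 2372 − 1032 = 1340 mm.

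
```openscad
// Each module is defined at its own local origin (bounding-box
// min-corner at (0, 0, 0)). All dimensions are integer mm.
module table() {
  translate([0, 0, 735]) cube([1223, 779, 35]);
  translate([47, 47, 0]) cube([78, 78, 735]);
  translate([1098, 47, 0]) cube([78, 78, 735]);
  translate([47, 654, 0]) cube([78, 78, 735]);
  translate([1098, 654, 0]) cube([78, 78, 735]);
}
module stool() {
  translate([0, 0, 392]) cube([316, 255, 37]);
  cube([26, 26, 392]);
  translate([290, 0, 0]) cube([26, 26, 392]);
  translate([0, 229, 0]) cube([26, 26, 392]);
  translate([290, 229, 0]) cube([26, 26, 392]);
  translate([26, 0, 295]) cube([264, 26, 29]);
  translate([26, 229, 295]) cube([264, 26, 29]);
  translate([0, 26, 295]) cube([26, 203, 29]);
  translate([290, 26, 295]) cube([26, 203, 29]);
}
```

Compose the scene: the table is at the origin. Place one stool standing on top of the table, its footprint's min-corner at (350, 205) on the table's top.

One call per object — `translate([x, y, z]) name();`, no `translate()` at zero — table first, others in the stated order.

table();
translate([350, 205, 770]) stool();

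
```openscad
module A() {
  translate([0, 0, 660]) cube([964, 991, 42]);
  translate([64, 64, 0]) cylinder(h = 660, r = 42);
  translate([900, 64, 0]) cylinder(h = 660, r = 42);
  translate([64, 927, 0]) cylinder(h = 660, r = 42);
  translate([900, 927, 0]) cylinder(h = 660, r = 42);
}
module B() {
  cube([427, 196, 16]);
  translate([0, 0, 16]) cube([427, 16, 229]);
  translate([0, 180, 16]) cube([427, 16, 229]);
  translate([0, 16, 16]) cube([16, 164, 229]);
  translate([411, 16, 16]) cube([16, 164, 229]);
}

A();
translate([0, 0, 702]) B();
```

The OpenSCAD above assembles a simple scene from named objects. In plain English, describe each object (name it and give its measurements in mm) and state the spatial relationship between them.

A is a table with a 964×991 mm rectangular top, 42 mm thick, top surface at z = 702 mm, supported by four round legs of 84 mm diameter, each leg's bounding box inset 22 mm from the nearest pair of top edges, running from the floor.

B is an open-topped rectangular box: outside dimensions 427×196×245 mm, with a uniform wall and base thickness of 16 mm. The base is a full 427×196 slab on the floor; four walls sit on top of the base. The front and back walls (the −y and +y sides) span the full width; the two side walls fit between them.

The open box is on top of the table.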